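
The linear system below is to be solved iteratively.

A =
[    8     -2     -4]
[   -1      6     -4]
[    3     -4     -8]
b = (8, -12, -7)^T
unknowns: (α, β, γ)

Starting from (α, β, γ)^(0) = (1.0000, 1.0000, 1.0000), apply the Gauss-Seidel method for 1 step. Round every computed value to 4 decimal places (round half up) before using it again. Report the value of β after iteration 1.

Iteration 1:
  α = (8 - (-2)·1.0000 - (-4)·1.0000) / (8) = 1.7500
  β = (-12 - (-1)·1.7500 - (-4)·1.0000) / (6) = -1.0417
  γ = (-7 - (3)·1.7500 - (-4)·-1.0417) / (-8) = 2.0521

-1.0417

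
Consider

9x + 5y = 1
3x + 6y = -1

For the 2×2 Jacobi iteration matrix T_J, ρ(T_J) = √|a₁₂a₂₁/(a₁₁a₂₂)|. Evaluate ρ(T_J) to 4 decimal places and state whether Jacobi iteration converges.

0.5270

a₁₂a₂₁/(a₁₁a₂₂) = (5)·(3) / ((9)·(6)) = 0.277778
ρ = √|0.277778| = √0.277778 = 0.5270
ρ < 1, so Jacobi converges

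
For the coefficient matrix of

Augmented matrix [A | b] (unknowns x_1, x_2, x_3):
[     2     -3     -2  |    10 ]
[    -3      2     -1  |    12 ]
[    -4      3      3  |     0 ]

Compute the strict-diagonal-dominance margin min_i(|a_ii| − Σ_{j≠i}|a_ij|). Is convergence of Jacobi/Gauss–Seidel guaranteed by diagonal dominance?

row 1: |2| − (3+2) = -3
row 2: |2| − (3+1) = -2
row 3: |3| − (4+3) = -4
minimum over rows = -4 → not strictly diagonally dominant

-4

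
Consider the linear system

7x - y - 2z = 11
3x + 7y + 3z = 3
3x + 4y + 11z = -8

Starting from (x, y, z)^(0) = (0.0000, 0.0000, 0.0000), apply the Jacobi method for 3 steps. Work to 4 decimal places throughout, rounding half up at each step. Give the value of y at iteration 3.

Iteration 1:
  x = (11 - (-1)·0.0000 - (-2)·0.0000) / (7) = 1.5714
  y = (3 - (3)·0.0000 - (3)·0.0000) / (7) = 0.4286
  z = (-8 - (3)·0.0000 - (4)·0.0000) / (11) = -0.7273
Iteration 2:
  x = (11 - (-1)·0.4286 - (-2)·-0.7273) / (7) = 1.4249
  y = (3 - (3)·1.5714 - (3)·-0.7273) / (7) = 0.0668
  z = (-8 - (3)·1.5714 - (4)·0.4286) / (11) = -1.3117
Iteration 3:
  x = (11 - (-1)·0.0668 - (-2)·-1.3117) / (7) = 1.2062
  y = (3 - (3)·1.4249 - (3)·-1.3117) / (7) = 0.3801
  z = (-8 - (3)·1.4249 - (4)·0.0668) / (11) = -1.1402

0.3801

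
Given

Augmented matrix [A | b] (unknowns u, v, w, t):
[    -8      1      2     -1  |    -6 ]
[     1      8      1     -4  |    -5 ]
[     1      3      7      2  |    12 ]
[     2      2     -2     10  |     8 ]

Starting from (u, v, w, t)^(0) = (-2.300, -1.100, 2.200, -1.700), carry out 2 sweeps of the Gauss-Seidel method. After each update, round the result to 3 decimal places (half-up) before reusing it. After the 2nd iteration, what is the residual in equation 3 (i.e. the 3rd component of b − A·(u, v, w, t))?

1.094

Iteration 1:
  u = (-6 - (1)·-1.100 - (2)·2.200 - (-1)·-1.700) / (-8) = 1.375
  v = (-5 - (1)·1.375 - (1)·2.200 - (-4)·-1.700) / (8) = -1.922
  w = (12 - (1)·1.375 - (3)·-1.922 - (2)·-1.700) / (7) = 2.827
  t = (8 - (2)·1.375 - (2)·-1.922 - (-2)·2.827) / (10) = 1.475
Iteration 2:
  u = (-6 - (1)·-1.922 - (2)·2.827 - (-1)·1.475) / (-8) = 1.032
  v = (-5 - (1)·1.032 - (1)·2.827 - (-4)·1.475) / (8) = -0.370
  w = (12 - (1)·1.032 - (3)·-0.370 - (2)·1.475) / (7) = 1.304
  t = (8 - (2)·1.032 - (2)·-0.370 - (-2)·1.304) / (10) = 0.928
Residual b − A·x = (0.946, -0.664, 1.094, 0.004)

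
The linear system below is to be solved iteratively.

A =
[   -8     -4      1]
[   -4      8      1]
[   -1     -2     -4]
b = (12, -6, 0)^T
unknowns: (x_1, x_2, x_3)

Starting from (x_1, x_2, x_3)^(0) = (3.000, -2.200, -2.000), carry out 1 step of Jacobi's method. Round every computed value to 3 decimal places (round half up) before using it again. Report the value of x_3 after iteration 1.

Iteration 1:
  x_1 = (12 - (-4)·-2.200 - (1)·-2.000) / (-8) = -0.650
  x_2 = (-6 - (-4)·3.000 - (1)·-2.000) / (8) = 1.000
  x_3 = (0 - (-1)·3.000 - (-2)·-2.200) / (-4) = 0.350

0.350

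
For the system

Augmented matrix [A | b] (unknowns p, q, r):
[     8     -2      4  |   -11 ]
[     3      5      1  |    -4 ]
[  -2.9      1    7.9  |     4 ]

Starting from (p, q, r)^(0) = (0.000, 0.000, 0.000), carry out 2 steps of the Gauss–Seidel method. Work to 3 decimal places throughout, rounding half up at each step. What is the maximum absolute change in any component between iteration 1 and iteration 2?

0.007

Iteration 1:
  p = (-11 - (-2)·0.000 - (4)·0.000) / (8) = -1.375
  q = (-4 - (3)·-1.375 - (1)·0.000) / (5) = 0.025
  r = (4 - (-2.9)·-1.375 - (1)·0.025) / (7.9) = -0.002
Iteration 2:
  p = (-11 - (-2)·0.025 - (4)·-0.002) / (8) = -1.368
  q = (-4 - (3)·-1.368 - (1)·-0.002) / (5) = 0.021
  r = (4 - (-2.9)·-1.368 - (1)·0.021) / (7.9) = 0.001
Change: (0.007, -0.004, 0.003) → max |·| = 0.007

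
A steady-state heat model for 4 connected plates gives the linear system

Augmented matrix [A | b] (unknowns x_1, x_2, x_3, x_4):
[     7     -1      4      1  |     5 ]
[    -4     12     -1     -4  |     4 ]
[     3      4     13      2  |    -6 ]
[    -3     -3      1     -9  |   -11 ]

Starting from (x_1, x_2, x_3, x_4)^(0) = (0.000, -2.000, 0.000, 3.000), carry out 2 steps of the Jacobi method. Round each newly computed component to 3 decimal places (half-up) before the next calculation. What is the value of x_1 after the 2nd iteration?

Iteration 1:
  x_1 = (5 - (-1)·-2.000 - (4)·0.000 - (1)·3.000) / (7) = 0.000
  x_2 = (4 - (-4)·0.000 - (-1)·0.000 - (-4)·3.000) / (12) = 1.333
  x_3 = (-6 - (3)·0.000 - (4)·-2.000 - (2)·3.000) / (13) = -0.308
  x_4 = (-11 - (-3)·0.000 - (-3)·-2.000 - (1)·0.000) / (-9) = 1.889
Iteration 2:
  x_1 = (5 - (-1)·1.333 - (4)·-0.308 - (1)·1.889) / (7) = 0.811
  x_2 = (4 - (-4)·0.000 - (-1)·-0.308 - (-4)·1.889) / (12) = 0.937
  x_3 = (-6 - (3)·0.000 - (4)·1.333 - (2)·1.889) / (13) = -1.162
  x_4 = (-11 - (-3)·0.000 - (-3)·1.333 - (1)·-0.308) / (-9) = 0.744

0.811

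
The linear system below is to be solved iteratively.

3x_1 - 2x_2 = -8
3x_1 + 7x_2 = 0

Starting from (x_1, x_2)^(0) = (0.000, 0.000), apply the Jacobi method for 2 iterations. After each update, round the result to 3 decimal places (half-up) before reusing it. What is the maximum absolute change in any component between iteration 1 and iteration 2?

Iteration 1:
  x_1 = (-8 - (-2)·0.000) / (3) = -2.667
  x_2 = (0 - (3)·0.000) / (7) = 0.000
Iteration 2:
  x_1 = (-8 - (-2)·0.000) / (3) = -2.667
  x_2 = (0 - (3)·-2.667) / (7) = 1.143
Change: (0.000, 1.143) → max |·| = 1.143

1.143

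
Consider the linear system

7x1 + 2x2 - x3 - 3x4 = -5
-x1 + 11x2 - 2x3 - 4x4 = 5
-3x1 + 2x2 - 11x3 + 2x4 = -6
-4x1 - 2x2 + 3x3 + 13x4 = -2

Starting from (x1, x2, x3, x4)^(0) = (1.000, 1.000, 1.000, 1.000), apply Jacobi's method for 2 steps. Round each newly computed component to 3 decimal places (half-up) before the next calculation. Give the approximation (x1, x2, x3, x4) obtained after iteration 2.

Iteration 1:
  x1 = (-5 - (2)·1.000 - (-1)·1.000 - (-3)·1.000) / (7) = -0.429
  x2 = (5 - (-1)·1.000 - (-2)·1.000 - (-4)·1.000) / (11) = 1.091
  x3 = (-6 - (-3)·1.000 - (2)·1.000 - (2)·1.000) / (-11) = 0.636
  x4 = (-2 - (-4)·1.000 - (-2)·1.000 - (3)·1.000) / (13) = 0.077
Iteration 2:
  x1 = (-5 - (2)·1.091 - (-1)·0.636 - (-3)·0.077) / (7) = -0.902
  x2 = (5 - (-1)·-0.429 - (-2)·0.636 - (-4)·0.077) / (11) = 0.559
  x3 = (-6 - (-3)·-0.429 - (2)·1.091 - (2)·0.077) / (-11) = 0.875
  x4 = (-2 - (-4)·-0.429 - (-2)·1.091 - (3)·0.636) / (13) = -0.265

(-0.902, 0.559, 0.875, -0.265)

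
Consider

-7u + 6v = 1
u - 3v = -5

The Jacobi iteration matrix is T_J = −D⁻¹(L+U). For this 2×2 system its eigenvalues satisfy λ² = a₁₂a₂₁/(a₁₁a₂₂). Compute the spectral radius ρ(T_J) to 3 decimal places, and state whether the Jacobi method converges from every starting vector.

a₁₂a₂₁/(a₁₁a₂₂) = (6)·(1) / ((-7)·(-3)) = 0.285714
ρ = √|0.285714| = √0.285714 = 0.535
ρ < 1, so Jacobi converges

0.535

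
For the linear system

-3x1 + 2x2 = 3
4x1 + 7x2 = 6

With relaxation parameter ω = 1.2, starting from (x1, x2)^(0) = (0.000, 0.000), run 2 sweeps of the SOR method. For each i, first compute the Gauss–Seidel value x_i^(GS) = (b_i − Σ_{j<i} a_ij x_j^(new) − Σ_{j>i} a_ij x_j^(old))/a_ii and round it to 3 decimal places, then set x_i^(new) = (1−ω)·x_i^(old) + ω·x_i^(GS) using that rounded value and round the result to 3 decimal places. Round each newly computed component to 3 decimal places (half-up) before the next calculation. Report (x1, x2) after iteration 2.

(0.522, 0.300)

Iteration 1:
  x1: GS value = (3 - (2)·0.000) / (-3) = -1.000;  x1 ← (1−ω)·0.000 + ω·-1.000 = -1.200
  x2: GS value = (6 - (4)·-1.200) / (7) = 1.543;  x2 ← (1−ω)·0.000 + ω·1.543 = 1.852
Iteration 2:
  x1: GS value = (3 - (2)·1.852) / (-3) = 0.235;  x1 ← (1−ω)·-1.200 + ω·0.235 = 0.522
  x2: GS value = (6 - (4)·0.522) / (7) = 0.559;  x2 ← (1−ω)·1.852 + ω·0.559 = 0.300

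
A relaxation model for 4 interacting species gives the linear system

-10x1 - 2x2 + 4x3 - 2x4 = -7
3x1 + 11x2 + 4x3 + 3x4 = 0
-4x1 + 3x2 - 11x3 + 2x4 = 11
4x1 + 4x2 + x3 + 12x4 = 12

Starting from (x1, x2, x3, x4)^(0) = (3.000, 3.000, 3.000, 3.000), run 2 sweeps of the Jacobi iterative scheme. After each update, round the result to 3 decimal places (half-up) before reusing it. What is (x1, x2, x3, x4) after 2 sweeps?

(1.205, 0.414, -2.226, 1.736)

Iteration 1:
  x1 = (-7 - (-2)·3.000 - (4)·3.000 - (-2)·3.000) / (-10) = 0.700
  x2 = (0 - (3)·3.000 - (4)·3.000 - (3)·3.000) / (11) = -2.727
  x3 = (11 - (-4)·3.000 - (3)·3.000 - (2)·3.000) / (-11) = -0.727
  x4 = (12 - (4)·3.000 - (4)·3.000 - (1)·3.000) / (12) = -1.250
Iteration 2:
  x1 = (-7 - (-2)·-2.727 - (4)·-0.727 - (-2)·-1.250) / (-10) = 1.205
  x2 = (0 - (3)·0.700 - (4)·-0.727 - (3)·-1.250) / (11) = 0.414
  x3 = (11 - (-4)·0.700 - (3)·-2.727 - (2)·-1.250) / (-11) = -2.226
  x4 = (12 - (4)·0.700 - (4)·-2.727 - (1)·-0.727) / (12) = 1.736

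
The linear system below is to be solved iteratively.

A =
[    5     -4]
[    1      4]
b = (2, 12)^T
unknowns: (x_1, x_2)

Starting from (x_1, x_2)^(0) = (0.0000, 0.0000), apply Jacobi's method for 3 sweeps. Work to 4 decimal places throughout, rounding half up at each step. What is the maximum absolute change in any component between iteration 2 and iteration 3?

0.6000

Iteration 1:
  x_1 = (2 - (-4)·0.0000) / (5) = 0.4000
  x_2 = (12 - (1)·0.0000) / (4) = 3.0000
Iteration 2:
  x_1 = (2 - (-4)·3.0000) / (5) = 2.8000
  x_2 = (12 - (1)·0.4000) / (4) = 2.9000
Iteration 3:
  x_1 = (2 - (-4)·2.9000) / (5) = 2.7200
  x_2 = (12 - (1)·2.8000) / (4) = 2.3000
Change: (-0.0800, -0.6000) → max |·| = 0.6000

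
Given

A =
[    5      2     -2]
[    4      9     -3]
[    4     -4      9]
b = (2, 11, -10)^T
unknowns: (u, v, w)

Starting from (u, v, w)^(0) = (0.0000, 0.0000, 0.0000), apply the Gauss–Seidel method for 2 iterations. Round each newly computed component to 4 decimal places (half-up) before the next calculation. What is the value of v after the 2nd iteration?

1.1018

Iteration 1:
  u = (2 - (2)·0.0000 - (-2)·0.0000) / (5) = 0.4000
  v = (11 - (4)·0.4000 - (-3)·0.0000) / (9) = 1.0444
  w = (-10 - (4)·0.4000 - (-4)·1.0444) / (9) = -0.8247
Iteration 2:
  u = (2 - (2)·1.0444 - (-2)·-0.8247) / (5) = -0.3476
  v = (11 - (4)·-0.3476 - (-3)·-0.8247) / (9) = 1.1018
  w = (-10 - (4)·-0.3476 - (-4)·1.1018) / (9) = -0.4669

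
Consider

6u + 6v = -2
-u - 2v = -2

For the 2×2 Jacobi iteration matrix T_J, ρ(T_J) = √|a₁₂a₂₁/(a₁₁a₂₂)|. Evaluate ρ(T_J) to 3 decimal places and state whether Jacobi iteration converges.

0.707

a₁₂a₂₁/(a₁₁a₂₂) = (6)·(-1) / ((6)·(-2)) = 0.500000
ρ = √|0.500000| = √0.500000 = 0.707
ρ < 1, so Jacobi converges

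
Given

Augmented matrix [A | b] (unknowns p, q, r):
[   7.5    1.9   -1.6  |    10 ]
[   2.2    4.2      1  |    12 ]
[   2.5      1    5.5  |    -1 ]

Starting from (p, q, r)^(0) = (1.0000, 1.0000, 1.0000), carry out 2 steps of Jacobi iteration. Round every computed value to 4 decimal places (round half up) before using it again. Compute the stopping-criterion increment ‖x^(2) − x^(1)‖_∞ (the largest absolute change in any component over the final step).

Iteration 1:
  p = (10 - (1.9)·1.0000 - (-1.6)·1.0000) / (7.5) = 1.2933
  q = (12 - (2.2)·1.0000 - (1)·1.0000) / (4.2) = 2.0952
  r = (-1 - (2.5)·1.0000 - (1)·1.0000) / (5.5) = -0.8182
Iteration 2:
  p = (10 - (1.9)·2.0952 - (-1.6)·-0.8182) / (7.5) = 0.6280
  q = (12 - (2.2)·1.2933 - (1)·-0.8182) / (4.2) = 2.3745
  r = (-1 - (2.5)·1.2933 - (1)·2.0952) / (5.5) = -1.1506
Change: (-0.6653, 0.2793, -0.3324) → max |·| = 0.6653

0.6653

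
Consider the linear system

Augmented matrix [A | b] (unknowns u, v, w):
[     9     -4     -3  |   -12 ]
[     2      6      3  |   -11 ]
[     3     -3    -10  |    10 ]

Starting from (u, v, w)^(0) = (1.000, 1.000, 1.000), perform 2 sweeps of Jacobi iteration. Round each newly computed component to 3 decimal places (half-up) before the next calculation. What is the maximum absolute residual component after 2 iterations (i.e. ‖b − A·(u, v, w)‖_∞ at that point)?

Iteration 1:
  u = (-12 - (-4)·1.000 - (-3)·1.000) / (9) = -0.556
  v = (-11 - (2)·1.000 - (3)·1.000) / (6) = -2.667
  w = (10 - (3)·1.000 - (-3)·1.000) / (-10) = -1.000
Iteration 2:
  u = (-12 - (-4)·-2.667 - (-3)·-1.000) / (9) = -2.852
  v = (-11 - (2)·-0.556 - (3)·-1.000) / (6) = -1.148
  w = (10 - (3)·-0.556 - (-3)·-2.667) / (-10) = -0.367
Residual b − A·x = (7.975, 2.693, 11.442); ∞-norm = 11.442

11.442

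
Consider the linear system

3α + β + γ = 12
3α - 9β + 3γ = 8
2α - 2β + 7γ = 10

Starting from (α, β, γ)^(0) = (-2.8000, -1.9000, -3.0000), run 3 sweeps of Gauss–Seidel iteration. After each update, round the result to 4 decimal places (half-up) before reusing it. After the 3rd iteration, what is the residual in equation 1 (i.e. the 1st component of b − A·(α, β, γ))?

Iteration 1:
  α = (12 - (1)·-1.9000 - (1)·-3.0000) / (3) = 5.6333
  β = (8 - (3)·5.6333 - (3)·-3.0000) / (-9) = -0.0111
  γ = (10 - (2)·5.6333 - (-2)·-0.0111) / (7) = -0.1841
Iteration 2:
  α = (12 - (1)·-0.0111 - (1)·-0.1841) / (3) = 4.0651
  β = (8 - (3)·4.0651 - (3)·-0.1841) / (-9) = 0.4048
  γ = (10 - (2)·4.0651 - (-2)·0.4048) / (7) = 0.3828
Iteration 3:
  α = (12 - (1)·0.4048 - (1)·0.3828) / (3) = 3.7375
  β = (8 - (3)·3.7375 - (3)·0.3828) / (-9) = 0.4845
  γ = (10 - (2)·3.7375 - (-2)·0.4845) / (7) = 0.4991
Residual b − A·x = (-0.1961, -0.3493, 0.0003)

-0.1961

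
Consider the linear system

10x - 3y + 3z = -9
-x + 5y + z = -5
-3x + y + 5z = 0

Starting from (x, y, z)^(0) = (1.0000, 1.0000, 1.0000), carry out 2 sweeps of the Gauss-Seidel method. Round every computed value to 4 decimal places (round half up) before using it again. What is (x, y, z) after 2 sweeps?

Iteration 1:
  x = (-9 - (-3)·1.0000 - (3)·1.0000) / (10) = -0.9000
  y = (-5 - (-1)·-0.9000 - (1)·1.0000) / (5) = -1.3800
  z = (0 - (-3)·-0.9000 - (1)·-1.3800) / (5) = -0.2640
Iteration 2:
  x = (-9 - (-3)·-1.3800 - (3)·-0.2640) / (10) = -1.2348
  y = (-5 - (-1)·-1.2348 - (1)·-0.2640) / (5) = -1.1942
  z = (0 - (-3)·-1.2348 - (1)·-1.1942) / (5) = -0.5020

(-1.2348, -1.1942, -0.5020)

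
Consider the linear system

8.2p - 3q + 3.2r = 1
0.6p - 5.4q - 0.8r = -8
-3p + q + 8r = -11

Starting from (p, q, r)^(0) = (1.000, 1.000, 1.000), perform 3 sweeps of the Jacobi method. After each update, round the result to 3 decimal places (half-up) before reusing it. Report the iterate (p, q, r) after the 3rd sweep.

Iteration 1:
  p = (1 - (-3)·1.000 - (3.2)·1.000) / (8.2) = 0.098
  q = (-8 - (0.6)·1.000 - (-0.8)·1.000) / (-5.4) = 1.444
  r = (-11 - (-3)·1.000 - (1)·1.000) / (8) = -1.125
Iteration 2:
  p = (1 - (-3)·1.444 - (3.2)·-1.125) / (8.2) = 1.089
  q = (-8 - (0.6)·0.098 - (-0.8)·-1.125) / (-5.4) = 1.659
  r = (-11 - (-3)·0.098 - (1)·1.444) / (8) = -1.519
Iteration 3:
  p = (1 - (-3)·1.659 - (3.2)·-1.519) / (8.2) = 1.322
  q = (-8 - (0.6)·1.089 - (-0.8)·-1.519) / (-5.4) = 1.828
  r = (-11 - (-3)·1.089 - (1)·1.659) / (8) = -1.174

(1.322, 1.828, -1.174)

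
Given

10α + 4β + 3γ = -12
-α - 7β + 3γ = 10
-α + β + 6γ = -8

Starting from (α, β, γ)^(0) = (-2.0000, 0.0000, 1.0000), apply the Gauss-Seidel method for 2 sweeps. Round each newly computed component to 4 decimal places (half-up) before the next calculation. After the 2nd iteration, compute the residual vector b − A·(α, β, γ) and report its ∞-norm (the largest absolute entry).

Iteration 1:
  α = (-12 - (4)·0.0000 - (3)·1.0000) / (10) = -1.5000
  β = (10 - (-1)·-1.5000 - (3)·1.0000) / (-7) = -0.7857
  γ = (-8 - (-1)·-1.5000 - (1)·-0.7857) / (6) = -1.4524
Iteration 2:
  α = (-12 - (4)·-0.7857 - (3)·-1.4524) / (10) = -0.4500
  β = (10 - (-1)·-0.4500 - (3)·-1.4524) / (-7) = -1.9867
  γ = (-8 - (-1)·-0.4500 - (1)·-1.9867) / (6) = -1.0772
Residual b − A·x = (3.6784, -1.1253, -0.0001); ∞-norm = 3.6784

3.6784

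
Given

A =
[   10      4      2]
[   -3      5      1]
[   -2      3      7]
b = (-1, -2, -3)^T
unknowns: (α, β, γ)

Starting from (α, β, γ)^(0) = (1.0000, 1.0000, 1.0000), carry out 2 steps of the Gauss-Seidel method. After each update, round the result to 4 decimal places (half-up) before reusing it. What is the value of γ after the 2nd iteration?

Iteration 1:
  α = (-1 - (4)·1.0000 - (2)·1.0000) / (10) = -0.7000
  β = (-2 - (-3)·-0.7000 - (1)·1.0000) / (5) = -1.0200
  γ = (-3 - (-2)·-0.7000 - (3)·-1.0200) / (7) = -0.1914
Iteration 2:
  α = (-1 - (4)·-1.0200 - (2)·-0.1914) / (10) = 0.3463
  β = (-2 - (-3)·0.3463 - (1)·-0.1914) / (5) = -0.1539
  γ = (-3 - (-2)·0.3463 - (3)·-0.1539) / (7) = -0.2637

-0.2637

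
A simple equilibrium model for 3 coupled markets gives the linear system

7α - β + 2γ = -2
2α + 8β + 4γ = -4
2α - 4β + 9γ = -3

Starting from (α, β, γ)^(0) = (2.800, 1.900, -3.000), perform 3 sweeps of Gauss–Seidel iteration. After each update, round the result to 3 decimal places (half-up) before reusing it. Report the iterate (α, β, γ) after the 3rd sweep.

(-0.205, -0.211, -0.382)

Iteration 1:
  α = (-2 - (-1)·1.900 - (2)·-3.000) / (7) = 0.843
  β = (-4 - (2)·0.843 - (4)·-3.000) / (8) = 0.789
  γ = (-3 - (2)·0.843 - (-4)·0.789) / (9) = -0.170
Iteration 2:
  α = (-2 - (-1)·0.789 - (2)·-0.170) / (7) = -0.124
  β = (-4 - (2)·-0.124 - (4)·-0.170) / (8) = -0.384
  γ = (-3 - (2)·-0.124 - (-4)·-0.384) / (9) = -0.476
Iteration 3:
  α = (-2 - (-1)·-0.384 - (2)·-0.476) / (7) = -0.205
  β = (-4 - (2)·-0.205 - (4)·-0.476) / (8) = -0.211
  γ = (-3 - (2)·-0.205 - (-4)·-0.211) / (9) = -0.382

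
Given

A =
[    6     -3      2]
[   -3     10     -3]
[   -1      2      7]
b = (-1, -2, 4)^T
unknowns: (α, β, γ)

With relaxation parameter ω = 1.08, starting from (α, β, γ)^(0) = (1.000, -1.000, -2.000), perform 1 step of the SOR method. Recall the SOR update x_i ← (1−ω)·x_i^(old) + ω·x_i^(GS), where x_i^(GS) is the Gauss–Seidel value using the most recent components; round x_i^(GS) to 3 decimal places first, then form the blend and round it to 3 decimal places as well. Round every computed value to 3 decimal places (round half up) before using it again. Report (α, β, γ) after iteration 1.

Iteration 1:
  α: GS value = (-1 - (-3)·-1.000 - (2)·-2.000) / (6) = 0.000;  α ← (1−ω)·1.000 + ω·0.000 = -0.080
  β: GS value = (-2 - (-3)·-0.080 - (-3)·-2.000) / (10) = -0.824;  β ← (1−ω)·-1.000 + ω·-0.824 = -0.810
  γ: GS value = (4 - (-1)·-0.080 - (2)·-0.810) / (7) = 0.791;  γ ← (1−ω)·-2.000 + ω·0.791 = 1.014

(-0.080, -0.810, 1.014)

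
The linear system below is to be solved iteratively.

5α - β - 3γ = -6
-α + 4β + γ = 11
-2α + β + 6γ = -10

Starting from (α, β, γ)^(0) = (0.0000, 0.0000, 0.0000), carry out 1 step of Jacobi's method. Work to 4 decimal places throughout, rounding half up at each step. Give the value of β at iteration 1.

2.7500

Iteration 1:
  α = (-6 - (-1)·0.0000 - (-3)·0.0000) / (5) = -1.2000
  β = (11 - (-1)·0.0000 - (1)·0.0000) / (4) = 2.7500
  γ = (-10 - (-2)·0.0000 - (1)·0.0000) / (6) = -1.6667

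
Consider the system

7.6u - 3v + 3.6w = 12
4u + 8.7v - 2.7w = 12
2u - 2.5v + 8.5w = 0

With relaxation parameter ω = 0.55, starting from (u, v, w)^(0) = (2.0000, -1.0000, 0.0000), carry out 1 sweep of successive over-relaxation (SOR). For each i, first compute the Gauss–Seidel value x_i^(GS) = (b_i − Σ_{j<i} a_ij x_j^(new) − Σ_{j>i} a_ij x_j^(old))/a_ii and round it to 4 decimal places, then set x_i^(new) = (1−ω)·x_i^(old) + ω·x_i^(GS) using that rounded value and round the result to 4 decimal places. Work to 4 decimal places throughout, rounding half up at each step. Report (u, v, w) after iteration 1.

Iteration 1:
  u: GS value = (12 - (-3)·-1.0000 - (3.6)·0.0000) / (7.6) = 1.1842;  u ← (1−ω)·2.0000 + ω·1.1842 = 1.5513
  v: GS value = (12 - (4)·1.5513 - (-2.7)·0.0000) / (8.7) = 0.6661;  v ← (1−ω)·-1.0000 + ω·0.6661 = -0.0836
  w: GS value = (0 - (2)·1.5513 - (-2.5)·-0.0836) / (8.5) = -0.3896;  w ← (1−ω)·0.0000 + ω·-0.3896 = -0.2143

(1.5513, -0.0836, -0.2143)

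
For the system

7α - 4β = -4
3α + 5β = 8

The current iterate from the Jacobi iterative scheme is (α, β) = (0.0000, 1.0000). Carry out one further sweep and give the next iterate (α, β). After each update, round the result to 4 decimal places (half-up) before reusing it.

One sweep:
  α = (-4 - (-4)·1.0000) / (7) = 0.0000
  β = (8 - (3)·0.0000) / (5) = 1.6000

(0.0000, 1.6000)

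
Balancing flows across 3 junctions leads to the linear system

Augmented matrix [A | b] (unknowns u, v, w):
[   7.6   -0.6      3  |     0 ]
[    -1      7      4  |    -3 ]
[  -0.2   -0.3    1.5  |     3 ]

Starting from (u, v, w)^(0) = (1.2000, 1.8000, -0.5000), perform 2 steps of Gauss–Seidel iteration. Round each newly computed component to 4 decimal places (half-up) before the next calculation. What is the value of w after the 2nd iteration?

Iteration 1:
  u = (0 - (-0.6)·1.8000 - (3)·-0.5000) / (7.6) = 0.3395
  v = (-3 - (-1)·0.3395 - (4)·-0.5000) / (7) = -0.0944
  w = (3 - (-0.2)·0.3395 - (-0.3)·-0.0944) / (1.5) = 2.0264
Iteration 2:
  u = (0 - (-0.6)·-0.0944 - (3)·2.0264) / (7.6) = -0.8073
  v = (-3 - (-1)·-0.8073 - (4)·2.0264) / (7) = -1.7018
  w = (3 - (-0.2)·-0.8073 - (-0.3)·-1.7018) / (1.5) = 1.5520

1.5520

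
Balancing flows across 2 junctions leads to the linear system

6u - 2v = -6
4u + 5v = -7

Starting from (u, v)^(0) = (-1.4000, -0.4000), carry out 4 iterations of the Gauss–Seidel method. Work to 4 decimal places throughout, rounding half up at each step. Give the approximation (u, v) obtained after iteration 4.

(-1.1584, -0.4733)

Iteration 1:
  u = (-6 - (-2)·-0.4000) / (6) = -1.1333
  v = (-7 - (4)·-1.1333) / (5) = -0.4934
Iteration 2:
  u = (-6 - (-2)·-0.4934) / (6) = -1.1645
  v = (-7 - (4)·-1.1645) / (5) = -0.4684
Iteration 3:
  u = (-6 - (-2)·-0.4684) / (6) = -1.1561
  v = (-7 - (4)·-1.1561) / (5) = -0.4751
Iteration 4:
  u = (-6 - (-2)·-0.4751) / (6) = -1.1584
  v = (-7 - (4)·-1.1584) / (5) = -0.4733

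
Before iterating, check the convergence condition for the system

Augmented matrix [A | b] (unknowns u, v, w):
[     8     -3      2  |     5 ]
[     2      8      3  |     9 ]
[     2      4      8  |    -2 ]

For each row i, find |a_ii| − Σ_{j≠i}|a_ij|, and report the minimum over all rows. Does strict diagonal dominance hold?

2

row 1: |8| − (3+2) = 3
row 2: |8| − (2+3) = 3
row 3: |8| − (2+4) = 2
minimum over rows = 2 → strictly diagonally dominant (convergence guaranteed)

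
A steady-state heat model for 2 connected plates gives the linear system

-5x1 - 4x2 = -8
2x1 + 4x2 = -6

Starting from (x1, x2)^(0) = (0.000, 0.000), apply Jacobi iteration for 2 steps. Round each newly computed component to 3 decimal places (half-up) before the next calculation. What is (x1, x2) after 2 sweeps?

Iteration 1:
  x1 = (-8 - (-4)·0.000) / (-5) = 1.600
  x2 = (-6 - (2)·0.000) / (4) = -1.500
Iteration 2:
  x1 = (-8 - (-4)·-1.500) / (-5) = 2.800
  x2 = (-6 - (2)·1.600) / (4) = -2.300

(2.800, -2.300)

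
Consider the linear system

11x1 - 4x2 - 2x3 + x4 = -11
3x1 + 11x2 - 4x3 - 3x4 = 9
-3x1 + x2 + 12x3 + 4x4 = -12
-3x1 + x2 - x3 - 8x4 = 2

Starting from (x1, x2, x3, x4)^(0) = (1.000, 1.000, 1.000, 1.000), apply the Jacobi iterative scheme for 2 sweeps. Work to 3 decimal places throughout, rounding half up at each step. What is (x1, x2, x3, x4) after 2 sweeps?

Iteration 1:
  x1 = (-11 - (-4)·1.000 - (-2)·1.000 - (1)·1.000) / (11) = -0.545
  x2 = (9 - (3)·1.000 - (-4)·1.000 - (-3)·1.000) / (11) = 1.182
  x3 = (-12 - (-3)·1.000 - (1)·1.000 - (4)·1.000) / (12) = -1.167
  x4 = (2 - (-3)·1.000 - (1)·1.000 - (-1)·1.000) / (-8) = -0.625
Iteration 2:
  x1 = (-11 - (-4)·1.182 - (-2)·-1.167 - (1)·-0.625) / (11) = -0.726
  x2 = (9 - (3)·-0.545 - (-4)·-1.167 - (-3)·-0.625) / (11) = 0.372
  x3 = (-12 - (-3)·-0.545 - (1)·1.182 - (4)·-0.625) / (12) = -1.026
  x4 = (2 - (-3)·-0.545 - (1)·1.182 - (-1)·-1.167) / (-8) = 0.248

(-0.726, 0.372, -1.026, 0.248)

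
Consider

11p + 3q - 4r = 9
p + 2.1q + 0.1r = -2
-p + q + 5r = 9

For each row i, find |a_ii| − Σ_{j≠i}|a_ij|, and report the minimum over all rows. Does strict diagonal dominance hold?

row 1: |11| − (3+4) = 4
row 2: |2.1| − (1+0.1) = 1
row 3: |5| − (1+1) = 3
minimum over rows = 1 → strictly diagonally dominant (convergence guaranteed)

1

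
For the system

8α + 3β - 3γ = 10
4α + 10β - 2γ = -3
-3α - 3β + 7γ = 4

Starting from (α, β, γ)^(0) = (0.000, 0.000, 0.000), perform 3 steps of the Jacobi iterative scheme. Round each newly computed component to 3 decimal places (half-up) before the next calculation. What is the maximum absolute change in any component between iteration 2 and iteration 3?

0.297

Iteration 1:
  α = (10 - (3)·0.000 - (-3)·0.000) / (8) = 1.250
  β = (-3 - (4)·0.000 - (-2)·0.000) / (10) = -0.300
  γ = (4 - (-3)·0.000 - (-3)·0.000) / (7) = 0.571
Iteration 2:
  α = (10 - (3)·-0.300 - (-3)·0.571) / (8) = 1.577
  β = (-3 - (4)·1.250 - (-2)·0.571) / (10) = -0.686
  γ = (4 - (-3)·1.250 - (-3)·-0.300) / (7) = 0.979
Iteration 3:
  α = (10 - (3)·-0.686 - (-3)·0.979) / (8) = 1.874
  β = (-3 - (4)·1.577 - (-2)·0.979) / (10) = -0.735
  γ = (4 - (-3)·1.577 - (-3)·-0.686) / (7) = 0.953
Change: (0.297, -0.049, -0.026) → max |·| = 0.297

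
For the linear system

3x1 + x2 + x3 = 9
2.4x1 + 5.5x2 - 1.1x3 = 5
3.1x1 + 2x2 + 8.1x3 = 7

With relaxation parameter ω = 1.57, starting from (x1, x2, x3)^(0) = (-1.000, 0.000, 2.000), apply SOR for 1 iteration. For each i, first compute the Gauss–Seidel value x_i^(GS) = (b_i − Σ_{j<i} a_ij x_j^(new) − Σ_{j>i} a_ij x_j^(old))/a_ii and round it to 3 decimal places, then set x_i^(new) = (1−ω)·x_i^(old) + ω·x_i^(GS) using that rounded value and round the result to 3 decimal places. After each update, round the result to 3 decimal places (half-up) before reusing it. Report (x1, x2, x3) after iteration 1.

(4.233, -0.845, -1.999)

Iteration 1:
  x1: GS value = (9 - (1)·0.000 - (1)·2.000) / (3) = 2.333;  x1 ← (1−ω)·-1.000 + ω·2.333 = 4.233
  x2: GS value = (5 - (2.4)·4.233 - (-1.1)·2.000) / (5.5) = -0.538;  x2 ← (1−ω)·0.000 + ω·-0.538 = -0.845
  x3: GS value = (7 - (3.1)·4.233 - (2)·-0.845) / (8.1) = -0.547;  x3 ← (1−ω)·2.000 + ω·-0.547 = -1.999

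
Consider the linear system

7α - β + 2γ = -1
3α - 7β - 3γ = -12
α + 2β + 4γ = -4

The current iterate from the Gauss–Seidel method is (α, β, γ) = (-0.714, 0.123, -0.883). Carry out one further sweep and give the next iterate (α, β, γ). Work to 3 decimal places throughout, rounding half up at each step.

(0.127, 2.147, -2.105)

One sweep:
  α = (-1 - (-1)·0.123 - (2)·-0.883) / (7) = 0.127
  β = (-12 - (3)·0.127 - (-3)·-0.883) / (-7) = 2.147
  γ = (-4 - (1)·0.127 - (2)·2.147) / (4) = -2.105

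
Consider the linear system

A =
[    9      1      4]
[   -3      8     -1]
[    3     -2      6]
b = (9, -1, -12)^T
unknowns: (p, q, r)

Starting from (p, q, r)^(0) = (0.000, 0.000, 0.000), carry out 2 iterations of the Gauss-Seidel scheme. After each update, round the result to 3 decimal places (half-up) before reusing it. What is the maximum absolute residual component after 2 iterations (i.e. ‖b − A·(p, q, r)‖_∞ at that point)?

Iteration 1:
  p = (9 - (1)·0.000 - (4)·0.000) / (9) = 1.000
  q = (-1 - (-3)·1.000 - (-1)·0.000) / (8) = 0.250
  r = (-12 - (3)·1.000 - (-2)·0.250) / (6) = -2.417
Iteration 2:
  p = (9 - (1)·0.250 - (4)·-2.417) / (9) = 2.046
  q = (-1 - (-3)·2.046 - (-1)·-2.417) / (8) = 0.340
  r = (-12 - (3)·2.046 - (-2)·0.340) / (6) = -2.910
Residual b − A·x = (1.886, -0.492, 0.002); ∞-norm = 1.886

1.886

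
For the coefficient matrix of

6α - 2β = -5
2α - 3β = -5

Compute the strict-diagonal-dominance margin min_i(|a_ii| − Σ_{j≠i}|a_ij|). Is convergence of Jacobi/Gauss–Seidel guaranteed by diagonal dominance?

1

row 1: |6| − (2) = 4
row 2: |-3| − (2) = 1
minimum over rows = 1 → strictly diagonally dominant (convergence guaranteed)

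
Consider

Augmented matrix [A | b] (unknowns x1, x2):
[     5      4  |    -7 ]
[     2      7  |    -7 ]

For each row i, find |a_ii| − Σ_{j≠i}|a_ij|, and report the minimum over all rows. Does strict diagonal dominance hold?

row 1: |5| − (4) = 1
row 2: |7| − (2) = 5
minimum over rows = 1 → strictly diagonally dominant (convergence guaranteed)

1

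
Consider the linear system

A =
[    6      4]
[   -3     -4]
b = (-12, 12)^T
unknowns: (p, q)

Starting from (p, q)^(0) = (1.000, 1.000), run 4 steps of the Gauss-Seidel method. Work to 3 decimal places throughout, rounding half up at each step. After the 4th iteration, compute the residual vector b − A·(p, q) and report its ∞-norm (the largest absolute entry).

0.998

Iteration 1:
  p = (-12 - (4)·1.000) / (6) = -2.667
  q = (12 - (-3)·-2.667) / (-4) = -1.000
Iteration 2:
  p = (-12 - (4)·-1.000) / (6) = -1.333
  q = (12 - (-3)·-1.333) / (-4) = -2.000
Iteration 3:
  p = (-12 - (4)·-2.000) / (6) = -0.667
  q = (12 - (-3)·-0.667) / (-4) = -2.500
Iteration 4:
  p = (-12 - (4)·-2.500) / (6) = -0.333
  q = (12 - (-3)·-0.333) / (-4) = -2.750
Residual b − A·x = (0.998, 0.001); ∞-norm = 0.998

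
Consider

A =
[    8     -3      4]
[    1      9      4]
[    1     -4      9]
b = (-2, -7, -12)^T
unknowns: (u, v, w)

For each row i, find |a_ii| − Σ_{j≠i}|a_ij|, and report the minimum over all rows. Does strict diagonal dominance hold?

1

row 1: |8| − (3+4) = 1
row 2: |9| − (1+4) = 4
row 3: |9| − (1+4) = 4
minimum over rows = 1 → strictly diagonally dominant (convergence guaranteed)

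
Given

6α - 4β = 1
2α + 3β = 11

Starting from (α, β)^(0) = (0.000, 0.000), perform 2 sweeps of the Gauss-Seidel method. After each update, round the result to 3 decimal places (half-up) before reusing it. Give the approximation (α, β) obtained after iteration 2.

Iteration 1:
  α = (1 - (-4)·0.000) / (6) = 0.167
  β = (11 - (2)·0.167) / (3) = 3.555
Iteration 2:
  α = (1 - (-4)·3.555) / (6) = 2.537
  β = (11 - (2)·2.537) / (3) = 1.975

(2.537, 1.975)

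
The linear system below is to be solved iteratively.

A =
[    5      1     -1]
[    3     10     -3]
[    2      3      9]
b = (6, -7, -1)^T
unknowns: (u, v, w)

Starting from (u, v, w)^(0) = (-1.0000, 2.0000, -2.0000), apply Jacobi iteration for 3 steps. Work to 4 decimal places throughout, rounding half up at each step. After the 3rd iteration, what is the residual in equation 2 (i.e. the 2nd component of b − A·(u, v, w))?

-1.0108

Iteration 1:
  u = (6 - (1)·2.0000 - (-1)·-2.0000) / (5) = 0.4000
  v = (-7 - (3)·-1.0000 - (-3)·-2.0000) / (10) = -1.0000
  w = (-1 - (2)·-1.0000 - (3)·2.0000) / (9) = -0.5556
Iteration 2:
  u = (6 - (1)·-1.0000 - (-1)·-0.5556) / (5) = 1.2889
  v = (-7 - (3)·0.4000 - (-3)·-0.5556) / (10) = -0.9867
  w = (-1 - (2)·0.4000 - (3)·-1.0000) / (9) = 0.1333
Iteration 3:
  u = (6 - (1)·-0.9867 - (-1)·0.1333) / (5) = 1.4240
  v = (-7 - (3)·1.2889 - (-3)·0.1333) / (10) = -1.0467
  w = (-1 - (2)·1.2889 - (3)·-0.9867) / (9) = -0.0686
Residual b − A·x = (-0.1419, -1.0108, -0.0905)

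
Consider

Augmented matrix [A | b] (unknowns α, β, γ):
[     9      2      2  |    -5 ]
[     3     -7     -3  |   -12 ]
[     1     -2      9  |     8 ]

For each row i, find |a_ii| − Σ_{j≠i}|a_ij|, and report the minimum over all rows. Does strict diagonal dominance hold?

1

row 1: |9| − (2+2) = 5
row 2: |-7| − (3+3) = 1
row 3: |9| − (1+2) = 6
minimum over rows = 1 → strictly diagonally dominant (convergence guaranteed)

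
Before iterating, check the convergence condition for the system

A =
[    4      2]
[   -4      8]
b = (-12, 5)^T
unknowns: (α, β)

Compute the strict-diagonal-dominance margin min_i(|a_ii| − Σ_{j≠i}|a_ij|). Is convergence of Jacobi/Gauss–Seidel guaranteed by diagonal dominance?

row 1: |4| − (2) = 2
row 2: |8| − (4) = 4
minimum over rows = 2 → strictly diagonally dominant (convergence guaranteed)

2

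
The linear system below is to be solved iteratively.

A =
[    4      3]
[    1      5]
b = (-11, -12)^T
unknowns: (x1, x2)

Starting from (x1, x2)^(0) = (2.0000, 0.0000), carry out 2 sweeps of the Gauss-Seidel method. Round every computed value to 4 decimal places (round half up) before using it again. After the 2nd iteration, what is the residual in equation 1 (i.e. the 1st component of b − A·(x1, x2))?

0.8325

Iteration 1:
  x1 = (-11 - (3)·0.0000) / (4) = -2.7500
  x2 = (-12 - (1)·-2.7500) / (5) = -1.8500
Iteration 2:
  x1 = (-11 - (3)·-1.8500) / (4) = -1.3625
  x2 = (-12 - (1)·-1.3625) / (5) = -2.1275
Residual b − A·x = (0.8325, 0.0000)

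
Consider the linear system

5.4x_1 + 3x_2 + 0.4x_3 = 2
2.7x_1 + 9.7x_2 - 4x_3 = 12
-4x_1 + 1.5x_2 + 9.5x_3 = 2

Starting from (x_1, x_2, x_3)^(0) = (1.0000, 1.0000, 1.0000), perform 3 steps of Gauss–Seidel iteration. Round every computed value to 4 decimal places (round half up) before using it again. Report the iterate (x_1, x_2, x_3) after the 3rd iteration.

Iteration 1:
  x_1 = (2 - (3)·1.0000 - (0.4)·1.0000) / (5.4) = -0.2593
  x_2 = (12 - (2.7)·-0.2593 - (-4)·1.0000) / (9.7) = 1.7217
  x_3 = (2 - (-4)·-0.2593 - (1.5)·1.7217) / (9.5) = -0.1705
Iteration 2:
  x_1 = (2 - (3)·1.7217 - (0.4)·-0.1705) / (5.4) = -0.5735
  x_2 = (12 - (2.7)·-0.5735 - (-4)·-0.1705) / (9.7) = 1.3264
  x_3 = (2 - (-4)·-0.5735 - (1.5)·1.3264) / (9.5) = -0.2404
Iteration 3:
  x_1 = (2 - (3)·1.3264 - (0.4)·-0.2404) / (5.4) = -0.3487
  x_2 = (12 - (2.7)·-0.3487 - (-4)·-0.2404) / (9.7) = 1.2350
  x_3 = (2 - (-4)·-0.3487 - (1.5)·1.2350) / (9.5) = -0.1313

(-0.3487, 1.2350, -0.1313)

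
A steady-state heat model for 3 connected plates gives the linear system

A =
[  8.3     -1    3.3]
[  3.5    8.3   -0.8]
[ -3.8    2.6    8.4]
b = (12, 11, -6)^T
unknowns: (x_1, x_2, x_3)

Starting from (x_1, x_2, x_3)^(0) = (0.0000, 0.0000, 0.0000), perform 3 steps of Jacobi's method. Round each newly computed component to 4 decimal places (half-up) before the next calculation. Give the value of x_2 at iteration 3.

Iteration 1:
  x_1 = (12 - (-1)·0.0000 - (3.3)·0.0000) / (8.3) = 1.4458
  x_2 = (11 - (3.5)·0.0000 - (-0.8)·0.0000) / (8.3) = 1.3253
  x_3 = (-6 - (-3.8)·0.0000 - (2.6)·0.0000) / (8.4) = -0.7143
Iteration 2:
  x_1 = (12 - (-1)·1.3253 - (3.3)·-0.7143) / (8.3) = 1.8895
  x_2 = (11 - (3.5)·1.4458 - (-0.8)·-0.7143) / (8.3) = 0.6468
  x_3 = (-6 - (-3.8)·1.4458 - (2.6)·1.3253) / (8.4) = -0.4704
Iteration 3:
  x_1 = (12 - (-1)·0.6468 - (3.3)·-0.4704) / (8.3) = 1.7107
  x_2 = (11 - (3.5)·1.8895 - (-0.8)·-0.4704) / (8.3) = 0.4832
  x_3 = (-6 - (-3.8)·1.8895 - (2.6)·0.6468) / (8.4) = -0.0597

0.4832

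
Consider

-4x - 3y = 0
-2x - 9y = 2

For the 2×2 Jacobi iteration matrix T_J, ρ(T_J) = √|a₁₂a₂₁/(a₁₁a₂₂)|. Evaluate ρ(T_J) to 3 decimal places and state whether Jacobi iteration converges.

0.408

a₁₂a₂₁/(a₁₁a₂₂) = (-3)·(-2) / ((-4)·(-9)) = 0.166667
ρ = √|0.166667| = √0.166667 = 0.408
ρ < 1, so Jacobi converges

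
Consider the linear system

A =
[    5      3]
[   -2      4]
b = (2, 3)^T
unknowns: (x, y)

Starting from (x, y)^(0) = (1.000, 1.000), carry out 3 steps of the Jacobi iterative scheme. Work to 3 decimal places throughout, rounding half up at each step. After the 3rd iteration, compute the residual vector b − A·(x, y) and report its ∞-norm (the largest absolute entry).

Iteration 1:
  x = (2 - (3)·1.000) / (5) = -0.200
  y = (3 - (-2)·1.000) / (4) = 1.250
Iteration 2:
  x = (2 - (3)·1.250) / (5) = -0.350
  y = (3 - (-2)·-0.200) / (4) = 0.650
Iteration 3:
  x = (2 - (3)·0.650) / (5) = 0.010
  y = (3 - (-2)·-0.350) / (4) = 0.575
Residual b − A·x = (0.225, 0.720); ∞-norm = 0.720

0.720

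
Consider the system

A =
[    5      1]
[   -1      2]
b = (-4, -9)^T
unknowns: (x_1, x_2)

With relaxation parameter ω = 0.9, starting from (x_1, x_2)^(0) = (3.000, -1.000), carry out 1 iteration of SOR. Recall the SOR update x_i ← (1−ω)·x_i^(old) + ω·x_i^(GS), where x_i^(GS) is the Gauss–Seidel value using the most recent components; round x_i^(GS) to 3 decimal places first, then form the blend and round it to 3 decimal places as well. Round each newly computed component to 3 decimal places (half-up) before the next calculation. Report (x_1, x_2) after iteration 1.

(-0.240, -4.258)

Iteration 1:
  x_1: GS value = (-4 - (1)·-1.000) / (5) = -0.600;  x_1 ← (1−ω)·3.000 + ω·-0.600 = -0.240
  x_2: GS value = (-9 - (-1)·-0.240) / (2) = -4.620;  x_2 ← (1−ω)·-1.000 + ω·-4.620 = -4.258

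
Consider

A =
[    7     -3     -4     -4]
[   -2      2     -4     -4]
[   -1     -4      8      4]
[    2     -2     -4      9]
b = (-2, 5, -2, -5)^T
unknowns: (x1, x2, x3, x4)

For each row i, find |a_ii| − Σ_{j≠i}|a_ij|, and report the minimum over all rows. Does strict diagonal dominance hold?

row 1: |7| − (3+4+4) = -4
row 2: |2| − (2+4+4) = -8
row 3: |8| − (1+4+4) = -1
row 4: |9| − (2+2+4) = 1
minimum over rows = -8 → not strictly diagonally dominant

-8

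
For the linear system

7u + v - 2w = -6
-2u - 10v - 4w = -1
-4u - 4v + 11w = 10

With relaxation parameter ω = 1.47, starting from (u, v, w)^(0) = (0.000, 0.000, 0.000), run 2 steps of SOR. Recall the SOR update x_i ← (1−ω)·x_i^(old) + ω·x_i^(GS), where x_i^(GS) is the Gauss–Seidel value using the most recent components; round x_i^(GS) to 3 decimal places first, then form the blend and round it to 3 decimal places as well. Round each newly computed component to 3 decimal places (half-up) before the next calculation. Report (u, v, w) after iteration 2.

Iteration 1:
  u: GS value = (-6 - (1)·0.000 - (-2)·0.000) / (7) = -0.857;  u ← (1−ω)·0.000 + ω·-0.857 = -1.260
  v: GS value = (-1 - (-2)·-1.260 - (-4)·0.000) / (-10) = 0.352;  v ← (1−ω)·0.000 + ω·0.352 = 0.517
  w: GS value = (10 - (-4)·-1.260 - (-4)·0.517) / (11) = 0.639;  w ← (1−ω)·0.000 + ω·0.639 = 0.939
Iteration 2:
  u: GS value = (-6 - (1)·0.517 - (-2)·0.939) / (7) = -0.663;  u ← (1−ω)·-1.260 + ω·-0.663 = -0.382
  v: GS value = (-1 - (-2)·-0.382 - (-4)·0.939) / (-10) = -0.199;  v ← (1−ω)·0.517 + ω·-0.199 = -0.536
  w: GS value = (10 - (-4)·-0.382 - (-4)·-0.536) / (11) = 0.575;  w ← (1−ω)·0.939 + ω·0.575 = 0.404

(-0.382, -0.536, 0.404)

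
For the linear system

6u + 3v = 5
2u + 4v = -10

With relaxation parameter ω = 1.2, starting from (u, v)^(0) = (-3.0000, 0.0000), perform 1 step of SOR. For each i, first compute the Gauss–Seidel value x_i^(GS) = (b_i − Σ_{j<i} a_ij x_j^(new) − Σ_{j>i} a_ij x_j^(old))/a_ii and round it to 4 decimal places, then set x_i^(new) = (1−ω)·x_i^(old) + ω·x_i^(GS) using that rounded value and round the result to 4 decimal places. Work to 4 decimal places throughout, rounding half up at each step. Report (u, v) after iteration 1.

Iteration 1:
  u: GS value = (5 - (3)·0.0000) / (6) = 0.8333;  u ← (1−ω)·-3.0000 + ω·0.8333 = 1.6000
  v: GS value = (-10 - (2)·1.6000) / (4) = -3.3000;  v ← (1−ω)·0.0000 + ω·-3.3000 = -3.9600

(1.6000, -3.9600)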